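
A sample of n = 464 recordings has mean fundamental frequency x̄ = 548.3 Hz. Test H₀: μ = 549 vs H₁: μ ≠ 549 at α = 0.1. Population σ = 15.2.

z = (x̄ - μ₀)/(σ/√n) = (548.3 - 549)/(15.2/√464) = -0.992. Critical value: ±1.645. Since |-0.992| ≤ 1.645, Fail to reject H₀.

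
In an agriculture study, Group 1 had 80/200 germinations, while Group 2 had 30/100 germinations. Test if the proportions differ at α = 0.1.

p̂₁ = 0.4, p̂₂ = 0.3, pooled p̂ = 0.367. z = 1.694. Critical: ±1.645. Reject H₀.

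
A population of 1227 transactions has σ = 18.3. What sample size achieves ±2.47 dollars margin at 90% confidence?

Without FPC: n₀ = (1.645×18.3/2.47)² = 148.539. With FPC: n = n₀N/(n₀+N-1) = 132.6 → n = 133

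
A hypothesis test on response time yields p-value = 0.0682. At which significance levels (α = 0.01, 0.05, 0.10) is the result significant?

p = 0.0682. Significant at: α = 0.1.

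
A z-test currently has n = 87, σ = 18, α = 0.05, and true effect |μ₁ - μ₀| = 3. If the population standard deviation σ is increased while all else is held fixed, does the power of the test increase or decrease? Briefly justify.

Power decreases: a larger σ inflates the standard error σ/√n, pulling the sampling distribution under H₁ back toward the critical value.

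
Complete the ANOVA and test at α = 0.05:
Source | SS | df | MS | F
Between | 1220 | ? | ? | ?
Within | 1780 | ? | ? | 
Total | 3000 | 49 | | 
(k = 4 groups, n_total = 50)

df_between = 3, df_within = 46. MS_between = 406.67, MS_within = 38.7. F = 10.509, F_crit ≈ 2.807. Reject H₀.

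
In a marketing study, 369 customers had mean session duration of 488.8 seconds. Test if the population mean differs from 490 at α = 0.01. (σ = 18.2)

z = (x̄ - μ₀)/(σ/√n) = (488.8 - 490)/(18.2/√369) = -1.267. Critical value: ±2.576. Since |-1.267| ≤ 2.576, Fail to reject H₀.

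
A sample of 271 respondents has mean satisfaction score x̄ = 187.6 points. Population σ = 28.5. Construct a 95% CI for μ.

CI = x̄ ± z*(σ/√n) = 187.6 ± 1.96(28.5/√271) = 187.6 ± 3.39 = (184.21, 190.99)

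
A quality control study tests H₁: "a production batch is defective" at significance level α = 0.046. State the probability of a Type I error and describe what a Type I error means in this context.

P(Type I error) = α = 0.046. A Type I error is rejecting H₀ when H₀ is actually true (false positive) — here, concluding that a production batch is defective when in fact this is not the case. Consequence: scrapping a good batch — wasted material and cost for no reason.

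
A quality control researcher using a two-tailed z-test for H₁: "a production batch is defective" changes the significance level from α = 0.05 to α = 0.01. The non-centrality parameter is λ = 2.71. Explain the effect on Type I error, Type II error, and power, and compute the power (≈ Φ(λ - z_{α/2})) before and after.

Decreasing α from 0.05 to 0.01:
• Type I error rate decreases (α is the Type I rate by definition).
• Critical value moves from z_{α/2} = 1.96 to 2.576, so power = Φ(λ - z_{α/2}) goes from Φ(2.71 - 1.96) = 0.773 to Φ(2.71 - 2.576) = 0.553.
• Type II error rate β = 1 - power therefore increases (0.227 → 0.447).
Appropriate when false positives are costly — here, scrapping a good batch — wasted material and cost for no reason.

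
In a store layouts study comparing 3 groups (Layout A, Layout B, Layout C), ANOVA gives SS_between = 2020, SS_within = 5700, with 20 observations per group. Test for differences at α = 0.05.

df_between = 2, df_within = 57. F = MS_between/MS_within = 1010.0/100.0 = 10.1. F_crit ≈ 3.159. Reject H₀. At least one mean differs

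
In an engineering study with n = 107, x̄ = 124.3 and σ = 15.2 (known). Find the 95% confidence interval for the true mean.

CI = x̄ ± z*(σ/√n) = 124.3 ± 1.96(15.2/√107) = 124.3 ± 2.88 = (121.42, 127.18)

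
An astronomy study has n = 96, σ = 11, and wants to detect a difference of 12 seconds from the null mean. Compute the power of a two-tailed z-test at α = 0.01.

SE = σ/√n = 11/√96 = 1.123. Non-centrality λ = d/SE = 12/1.123 = 10.689. Power ≈ Φ(λ - z_{α/2}) = Φ(10.689 - 2.576) = Φ(8.113) = 1.0.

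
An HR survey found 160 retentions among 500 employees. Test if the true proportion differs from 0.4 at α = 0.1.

p̂ = 0.32, p₀ = 0.4. z = (p̂ - p₀)/√(p₀(1-p₀)/n) = -3.651. Critical: ±1.645. Reject H₀.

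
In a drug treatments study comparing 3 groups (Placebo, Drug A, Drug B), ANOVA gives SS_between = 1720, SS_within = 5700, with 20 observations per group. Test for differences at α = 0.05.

df_between = 2, df_within = 57. F = MS_between/MS_within = 860.0/100.0 = 8.6. F_crit ≈ 3.159. Reject H₀. At least one mean differs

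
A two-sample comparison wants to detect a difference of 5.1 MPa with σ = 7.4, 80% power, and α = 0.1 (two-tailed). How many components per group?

n per group = 2(z_α/2 + z_β)²σ²/d² = 2×(1.645 + 0.84)²×7.4²/5.1² = 26.002 → n = 27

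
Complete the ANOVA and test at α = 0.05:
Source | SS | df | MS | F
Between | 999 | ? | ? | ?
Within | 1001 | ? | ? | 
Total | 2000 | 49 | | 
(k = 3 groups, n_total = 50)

df_between = 2, df_within = 47. MS_between = 499.5, MS_within = 21.3. F = 23.453, F_crit ≈ 3.195. Reject H₀.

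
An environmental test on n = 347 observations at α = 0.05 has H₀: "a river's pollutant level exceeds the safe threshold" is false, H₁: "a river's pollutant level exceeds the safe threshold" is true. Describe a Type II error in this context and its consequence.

Type II error: failing to reject H₀ when it is false — concluding that a river's pollutant level exceeds the safe threshold is not supported when in fact it is. Consequence: allowing unsafe pollution to continue.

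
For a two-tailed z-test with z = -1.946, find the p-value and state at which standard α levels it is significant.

p = 2·P(Z > |-1.946|) = 2·(1 - Φ(1.946)) ≈ 0.0517. Significant at α = 0.1.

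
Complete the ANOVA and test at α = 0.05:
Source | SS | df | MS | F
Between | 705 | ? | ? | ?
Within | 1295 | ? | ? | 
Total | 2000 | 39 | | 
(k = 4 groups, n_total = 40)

df_between = 3, df_within = 36. MS_between = 235.0, MS_within = 35.97. F = 6.533, F_crit ≈ 2.866. Reject H₀.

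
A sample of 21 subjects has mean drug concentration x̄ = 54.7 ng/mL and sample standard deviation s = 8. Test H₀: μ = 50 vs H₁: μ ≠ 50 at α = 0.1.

t = (x̄ - μ₀)/(s/√n) = (54.7 - 50)/(8/√21) = 2.692. df = 20, critical t = ±1.725. Reject H₀.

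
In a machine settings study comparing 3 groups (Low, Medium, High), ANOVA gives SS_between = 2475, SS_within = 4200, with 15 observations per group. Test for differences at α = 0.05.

df_between = 2, df_within = 42. F = MS_between/MS_within = 1237.5/100.0 = 12.375. F_crit ≈ 3.22. Reject H₀. At least one mean differs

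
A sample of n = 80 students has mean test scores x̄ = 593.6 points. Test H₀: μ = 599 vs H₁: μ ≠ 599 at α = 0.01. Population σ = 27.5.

z = (x̄ - μ₀)/(σ/√n) = (593.6 - 599)/(27.5/√80) = -1.756. Critical value: ±2.576. Since |-1.756| ≤ 2.576, Fail to reject H₀.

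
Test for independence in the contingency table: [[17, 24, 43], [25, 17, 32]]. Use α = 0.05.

χ² = 3.714. df = 2, critical = 5.991. Fail to reject H₀. No evidence of dependence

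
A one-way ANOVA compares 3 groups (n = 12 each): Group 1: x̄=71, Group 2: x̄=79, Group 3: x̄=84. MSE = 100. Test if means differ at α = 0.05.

Grand mean = 78.0. SS_between = 1032.0, MS_between = 516.0. F = 5.16, F_crit ≈ 3.285. Reject H₀.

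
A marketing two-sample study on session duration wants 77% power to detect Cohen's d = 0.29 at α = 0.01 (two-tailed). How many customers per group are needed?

z_{α/2} = 2.576, z_β = Φ⁻¹(0.77) = 0.739. For small effect (d = 0.29): n per group = 2(z_{α/2} + z_β)²/d² = 2(2.576 + 0.739)²/0.29² = 261.3 → 262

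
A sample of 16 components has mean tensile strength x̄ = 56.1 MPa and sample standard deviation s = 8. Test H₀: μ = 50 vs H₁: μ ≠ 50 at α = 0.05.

t = (x̄ - μ₀)/(s/√n) = (56.1 - 50)/(8/√16) = 3.05. df = 15, critical t = ±2.131. Reject H₀.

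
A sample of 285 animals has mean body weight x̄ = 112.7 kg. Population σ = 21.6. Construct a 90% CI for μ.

CI = x̄ ± z*(σ/√n) = 112.7 ± 1.645(21.6/√285) = 112.7 ± 2.1 = (110.6, 114.8)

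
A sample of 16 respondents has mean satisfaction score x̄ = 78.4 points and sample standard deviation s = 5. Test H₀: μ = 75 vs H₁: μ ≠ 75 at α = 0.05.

t = (x̄ - μ₀)/(s/√n) = (78.4 - 75)/(5/√16) = 2.72. df = 15, critical t = ±2.131. Reject H₀.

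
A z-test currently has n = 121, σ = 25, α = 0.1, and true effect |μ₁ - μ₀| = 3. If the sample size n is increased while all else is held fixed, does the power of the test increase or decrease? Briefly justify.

Power increases: a larger n shrinks the standard error σ/√n, moving the sampling distribution under H₁ further from the critical value.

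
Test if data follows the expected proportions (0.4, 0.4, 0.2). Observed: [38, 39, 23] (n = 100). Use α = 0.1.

Expected: [40.0, 40.0, 20.0]. χ² = 0.575. df = 2, critical = 4.605. Fail to reject H₀.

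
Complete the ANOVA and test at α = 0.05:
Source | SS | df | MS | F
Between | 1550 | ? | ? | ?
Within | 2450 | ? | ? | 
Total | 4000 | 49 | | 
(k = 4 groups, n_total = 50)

df_between = 3, df_within = 46. MS_between = 516.67, MS_within = 53.26. F = 9.701, F_crit ≈ 2.807. Reject H₀.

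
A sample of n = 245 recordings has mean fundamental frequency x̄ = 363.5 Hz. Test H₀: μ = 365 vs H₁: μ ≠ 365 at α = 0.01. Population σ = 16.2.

z = (x̄ - μ₀)/(σ/√n) = (363.5 - 365)/(16.2/√245) = -1.449. Critical value: ±2.576. Since |-1.449| ≤ 2.576, Fail to reject H₀.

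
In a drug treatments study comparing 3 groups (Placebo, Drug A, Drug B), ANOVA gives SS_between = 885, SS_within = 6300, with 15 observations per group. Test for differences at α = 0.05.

df_between = 2, df_within = 42. F = MS_between/MS_within = 442.5/150.0 = 2.95. F_crit ≈ 3.22. Fail to reject H₀.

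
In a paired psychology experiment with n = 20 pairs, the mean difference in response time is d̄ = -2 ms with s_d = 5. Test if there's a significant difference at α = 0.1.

t = d̄/(s_d/√n) = -2/(5/√20) = -1.789. df = 19, critical t = ±1.729. Reject H₀.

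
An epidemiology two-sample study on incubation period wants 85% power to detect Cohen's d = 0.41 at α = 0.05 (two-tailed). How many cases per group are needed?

z_{α/2} = 1.96, z_β = Φ⁻¹(0.85) = 1.036. For small effect (d = 0.41): n per group = 2(z_{α/2} + z_β)²/d² = 2(1.96 + 1.036)²/0.41² = 106.8 → 107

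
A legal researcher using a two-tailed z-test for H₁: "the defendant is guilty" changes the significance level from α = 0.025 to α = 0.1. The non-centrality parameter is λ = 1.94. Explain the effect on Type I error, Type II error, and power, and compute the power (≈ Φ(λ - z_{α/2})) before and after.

Increasing α from 0.025 to 0.1:
• Type I error rate increases (α is the Type I rate by definition).
• Critical value moves from z_{α/2} = 2.241 to 1.645, so power = Φ(λ - z_{α/2}) goes from Φ(1.94 - 2.241) = 0.382 to Φ(1.94 - 1.645) = 0.616.
• Type II error rate β = 1 - power therefore decreases (0.618 → 0.384).
Appropriate when false negatives are costly — here, acquitting a guilty person.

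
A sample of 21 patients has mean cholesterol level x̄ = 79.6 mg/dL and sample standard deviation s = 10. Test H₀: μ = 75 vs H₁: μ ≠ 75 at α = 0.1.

t = (x̄ - μ₀)/(s/√n) = (79.6 - 75)/(10/√21) = 2.108. df = 20, critical t = ±1.725. Reject H₀.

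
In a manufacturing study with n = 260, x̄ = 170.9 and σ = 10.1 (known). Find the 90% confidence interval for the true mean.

CI = x̄ ± z*(σ/√n) = 170.9 ± 1.645(10.1/√260) = 170.9 ± 1.03 = (169.87, 171.93)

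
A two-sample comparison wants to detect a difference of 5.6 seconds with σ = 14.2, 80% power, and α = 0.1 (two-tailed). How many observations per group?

n per group = 2(z_α/2 + z_β)²σ²/d² = 2×(1.645 + 0.84)²×14.2²/5.6² = 79.4 → n = 80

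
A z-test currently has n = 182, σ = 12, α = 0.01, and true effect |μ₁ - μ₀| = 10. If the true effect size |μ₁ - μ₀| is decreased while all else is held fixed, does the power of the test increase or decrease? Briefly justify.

Power decreases: a smaller true effect decreases the non-centrality λ = |μ₁ - μ₀|/(σ/√n).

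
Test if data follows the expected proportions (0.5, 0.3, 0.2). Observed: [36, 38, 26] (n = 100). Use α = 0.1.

Expected: [50.0, 30.0, 20.0]. χ² = 7.853. df = 2, critical = 4.605. Reject H₀.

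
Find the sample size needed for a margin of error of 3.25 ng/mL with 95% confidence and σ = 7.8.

n = (z*σ/E)² = (1.96×7.8/3.25)² = 22.1 → n = 23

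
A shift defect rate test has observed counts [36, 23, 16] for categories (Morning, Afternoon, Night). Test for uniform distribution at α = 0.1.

Expected = 25 each. χ² = Σ(O-E)²/E = 8.24. df = 2, critical value = 4.605. Reject H₀.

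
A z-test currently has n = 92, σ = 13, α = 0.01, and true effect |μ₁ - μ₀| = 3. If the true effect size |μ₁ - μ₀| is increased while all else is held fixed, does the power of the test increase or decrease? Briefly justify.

Power increases: a larger true effect increases the non-centrality λ = |μ₁ - μ₀|/(σ/√n).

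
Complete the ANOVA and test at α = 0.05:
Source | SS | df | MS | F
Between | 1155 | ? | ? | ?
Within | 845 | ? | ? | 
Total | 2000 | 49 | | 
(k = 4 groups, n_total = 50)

df_between = 3, df_within = 46. MS_between = 385.0, MS_within = 18.37. F = 20.959, F_crit ≈ 2.807. Reject H₀.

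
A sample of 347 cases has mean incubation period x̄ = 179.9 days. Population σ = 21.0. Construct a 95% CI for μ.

CI = x̄ ± z*(σ/√n) = 179.9 ± 1.96(21.0/√347) = 179.9 ± 2.21 = (177.69, 182.11)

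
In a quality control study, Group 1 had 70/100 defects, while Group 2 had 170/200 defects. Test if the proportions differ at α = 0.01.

p̂₁ = 0.7, p̂₂ = 0.85, pooled p̂ = 0.8. z = -3.062. Critical: ±2.576. Reject H₀.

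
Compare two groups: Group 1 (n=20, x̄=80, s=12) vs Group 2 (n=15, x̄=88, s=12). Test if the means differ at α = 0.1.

Pooled sp = 12.0. t = -1.952, df = 33. Critical t = ±1.692. Reject H₀.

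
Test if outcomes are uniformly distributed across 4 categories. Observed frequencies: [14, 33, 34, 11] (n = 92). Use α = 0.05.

Expected = 23 each. χ² = Σ(O-E)²/E = 19.391. df = 3, critical value = 7.815. Reject H₀.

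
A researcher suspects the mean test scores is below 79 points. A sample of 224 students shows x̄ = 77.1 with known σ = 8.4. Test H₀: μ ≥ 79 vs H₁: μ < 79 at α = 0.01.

z = -3.385. Critical value: -2.33. Reject H₀.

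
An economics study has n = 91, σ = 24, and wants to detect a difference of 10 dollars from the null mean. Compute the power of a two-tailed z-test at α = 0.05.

SE = σ/√n = 24/√91 = 2.516. Non-centrality λ = d/SE = 10/2.516 = 3.975. Power ≈ Φ(λ - z_{α/2}) = Φ(3.975 - 1.96) = Φ(2.015) = 0.978.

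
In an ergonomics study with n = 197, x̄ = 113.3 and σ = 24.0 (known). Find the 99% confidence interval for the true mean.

CI = x̄ ± z*(σ/√n) = 113.3 ± 2.576(24.0/√197) = 113.3 ± 4.4 = (108.9, 117.7)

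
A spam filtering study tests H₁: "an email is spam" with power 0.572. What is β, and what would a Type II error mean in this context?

β = 1 - power = 1 - 0.572 = 0.428. A Type II error is failing to reject H₀ when H₀ is false (false negative) — here, failing to conclude that an email is spam when in fact it is true. Consequence: a spam email lands in the inbox.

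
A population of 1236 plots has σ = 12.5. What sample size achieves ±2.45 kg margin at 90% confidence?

Without FPC: n₀ = (1.645×12.5/2.45)² = 70.44. With FPC: n = n₀N/(n₀+N-1) = 66.7 → n = 67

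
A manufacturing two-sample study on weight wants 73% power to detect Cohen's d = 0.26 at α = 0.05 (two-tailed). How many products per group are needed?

z_{α/2} = 1.96, z_β = Φ⁻¹(0.73) = 0.613. For small effect (d = 0.26): n per group = 2(z_{α/2} + z_β)²/d² = 2(1.96 + 0.613)²/0.26² = 195.9 → 196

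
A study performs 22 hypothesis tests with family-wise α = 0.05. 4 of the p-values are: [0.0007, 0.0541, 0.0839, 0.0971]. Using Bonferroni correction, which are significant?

Bonferroni α = 0.05/22 = 0.00227. Significant p-values: [0.0007]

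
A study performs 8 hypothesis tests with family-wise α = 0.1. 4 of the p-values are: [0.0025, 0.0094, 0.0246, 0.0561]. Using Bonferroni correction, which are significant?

Bonferroni α = 0.1/8 = 0.0125. Significant p-values: [0.0025, 0.0094]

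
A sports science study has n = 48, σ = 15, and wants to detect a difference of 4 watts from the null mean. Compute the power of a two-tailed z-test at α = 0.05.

SE = σ/√n = 15/√48 = 2.165. Non-centrality λ = d/SE = 4/2.165 = 1.848. Power ≈ Φ(λ - z_{α/2}) = Φ(1.848 - 1.96) = Φ(-0.112) = 0.455.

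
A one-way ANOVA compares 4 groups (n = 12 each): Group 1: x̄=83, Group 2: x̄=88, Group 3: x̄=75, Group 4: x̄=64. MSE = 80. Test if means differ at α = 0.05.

Grand mean = 77.5. SS_between = 3948.0, MS_between = 1316.0. F = 16.45, F_crit ≈ 2.816. Reject H₀.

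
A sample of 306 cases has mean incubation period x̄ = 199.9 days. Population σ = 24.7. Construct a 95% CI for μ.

CI = x̄ ± z*(σ/√n) = 199.9 ± 1.96(24.7/√306) = 199.9 ± 2.77 = (197.13, 202.67)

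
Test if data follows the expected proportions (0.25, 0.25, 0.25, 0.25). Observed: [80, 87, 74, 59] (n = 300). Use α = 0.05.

Expected: [75.0, 75.0, 75.0, 75.0]. χ² = 5.68. df = 3, critical = 7.815. Fail to reject H₀.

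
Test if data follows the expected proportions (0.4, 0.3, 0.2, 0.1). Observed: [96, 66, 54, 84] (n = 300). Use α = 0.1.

Expected: [120.0, 90.0, 60.0, 30.0]. χ² = 109.0. df = 3, critical = 6.251. Reject H₀.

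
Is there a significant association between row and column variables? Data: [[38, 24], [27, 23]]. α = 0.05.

χ² = 0.604. df = 1, critical = 3.841. Fail to reject H₀. No evidence of dependence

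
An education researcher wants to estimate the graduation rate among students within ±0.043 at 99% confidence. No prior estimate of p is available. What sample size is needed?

Conservative approach: use p = 0.5 (maximizes p(1-p) = 0.25). n = z²(0.25)/E² = 2.576²×0.25/0.043² = 897.2 → n = 898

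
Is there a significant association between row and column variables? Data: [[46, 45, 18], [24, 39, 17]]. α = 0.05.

χ² = 2.992. df = 2, critical = 5.991. Fail to reject H₀. No evidence of dependence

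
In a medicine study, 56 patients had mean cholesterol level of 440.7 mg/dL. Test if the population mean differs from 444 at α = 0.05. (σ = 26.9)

z = (x̄ - μ₀)/(σ/√n) = (440.7 - 444)/(26.9/√56) = -0.918. Critical value: ±1.96. Since |-0.918| ≤ 1.96, Fail to reject H₀.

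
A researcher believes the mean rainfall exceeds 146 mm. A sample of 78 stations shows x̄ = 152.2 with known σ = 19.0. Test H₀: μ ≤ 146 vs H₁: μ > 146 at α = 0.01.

z = 2.882. Critical value: 2.33. Reject H₀.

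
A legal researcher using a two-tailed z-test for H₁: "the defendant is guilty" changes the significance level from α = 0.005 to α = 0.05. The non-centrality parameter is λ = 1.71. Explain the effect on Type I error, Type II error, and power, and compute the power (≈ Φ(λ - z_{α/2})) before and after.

Increasing α from 0.005 to 0.05:
• Type I error rate increases (α is the Type I rate by definition).
• Critical value moves from z_{α/2} = 2.807 to 1.96, so power = Φ(λ - z_{α/2}) goes from Φ(1.71 - 2.807) = 0.136 to Φ(1.71 - 1.96) = 0.401.
• Type II error rate β = 1 - power therefore decreases (0.864 → 0.599).
Appropriate when false negatives are costly — here, acquitting a guilty person.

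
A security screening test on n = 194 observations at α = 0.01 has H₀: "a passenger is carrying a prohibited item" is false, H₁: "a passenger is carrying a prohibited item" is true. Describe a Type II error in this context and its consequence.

Type II error: failing to reject H₀ when it is false — concluding that a passenger is carrying a prohibited item is not supported when in fact it is. Consequence: letting a prohibited item through — security breach.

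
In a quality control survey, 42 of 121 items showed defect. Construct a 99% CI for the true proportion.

p̂ = 0.347. CI = p̂ ± z*√(p̂(1-p̂)/n) = (0.236, 0.459)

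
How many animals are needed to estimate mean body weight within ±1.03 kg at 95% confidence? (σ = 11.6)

n = (z*σ/E)² = (1.96×11.6/1.03)² = 487.3 → n = 488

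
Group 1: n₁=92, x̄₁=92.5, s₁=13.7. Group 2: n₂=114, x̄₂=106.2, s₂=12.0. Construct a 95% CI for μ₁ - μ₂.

Difference = -13.7. SE = √(13.7²/92 + 12.0²/114) = 1.817. CI = (-17.26, -10.14)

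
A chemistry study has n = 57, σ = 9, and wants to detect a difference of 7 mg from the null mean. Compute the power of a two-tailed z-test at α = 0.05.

SE = σ/√n = 9/√57 = 1.192. Non-centrality λ = d/SE = 7/1.192 = 5.872. Power ≈ Φ(λ - z_{α/2}) = Φ(5.872 - 1.96) = Φ(3.912) = 1.0.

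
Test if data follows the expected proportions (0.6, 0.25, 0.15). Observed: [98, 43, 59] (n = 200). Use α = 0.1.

Expected: [120.0, 50.0, 30.0]. χ² = 33.047. df = 2, critical = 4.605. Reject H₀.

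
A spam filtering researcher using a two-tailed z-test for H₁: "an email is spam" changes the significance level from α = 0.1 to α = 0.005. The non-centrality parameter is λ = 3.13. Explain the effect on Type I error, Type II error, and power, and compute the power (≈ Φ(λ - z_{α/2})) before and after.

Decreasing α from 0.1 to 0.005:
• Type I error rate decreases (α is the Type I rate by definition).
• Critical value moves from z_{α/2} = 1.645 to 2.807, so power = Φ(λ - z_{α/2}) goes from Φ(3.13 - 1.645) = 0.931 to Φ(3.13 - 2.807) = 0.627.
• Type II error rate β = 1 - power therefore increases (0.069 → 0.373).
Appropriate when false positives are costly — here, a legitimate email is sent to the spam folder and the user misses it.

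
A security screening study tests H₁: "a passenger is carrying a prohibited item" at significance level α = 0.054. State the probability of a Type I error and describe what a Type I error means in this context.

P(Type I error) = α = 0.054. A Type I error is rejecting H₀ when H₀ is actually true (false positive) — here, concluding that a passenger is carrying a prohibited item when in fact this is not the case. Consequence: detaining an innocent passenger — delay and inconvenience.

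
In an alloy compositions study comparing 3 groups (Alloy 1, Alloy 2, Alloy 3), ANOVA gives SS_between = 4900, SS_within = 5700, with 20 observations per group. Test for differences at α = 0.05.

df_between = 2, df_within = 57. F = MS_between/MS_within = 2450.0/100.0 = 24.5. F_crit ≈ 3.159. Reject H₀. At least one mean differs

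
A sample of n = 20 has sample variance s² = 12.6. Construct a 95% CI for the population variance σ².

df = 19. χ²_{0.025} = 32.852, χ²_{0.975} = 8.907. CI for σ² = ((n-1)s²/χ²_{α/2}, (n-1)s²/χ²_{1-α/2}) = (19·12.6/32.852, 19·12.6/8.907) = (7.29, 26.88)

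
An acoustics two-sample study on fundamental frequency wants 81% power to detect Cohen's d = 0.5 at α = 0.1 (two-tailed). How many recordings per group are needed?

z_{α/2} = 1.645, z_β = Φ⁻¹(0.81) = 0.878. For medium effect (d = 0.5): n per group = 2(z_{α/2} + z_β)²/d² = 2(1.645 + 0.878)²/0.5² = 50.9 → 51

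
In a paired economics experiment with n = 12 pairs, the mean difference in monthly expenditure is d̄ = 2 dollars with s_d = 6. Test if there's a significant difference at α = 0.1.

t = d̄/(s_d/√n) = 2/(6/√12) = 1.155. df = 11, critical t = ±1.796. Fail to reject H₀.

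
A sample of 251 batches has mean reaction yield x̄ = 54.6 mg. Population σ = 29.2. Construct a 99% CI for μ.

CI = x̄ ± z*(σ/√n) = 54.6 ± 2.576(29.2/√251) = 54.6 ± 4.75 = (49.85, 59.35)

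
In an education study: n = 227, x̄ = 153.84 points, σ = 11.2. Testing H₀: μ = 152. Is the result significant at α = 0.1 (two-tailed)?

z = (153.84 - 152)/(11.2/√227) = 2.475. Since |z| > 1.645, significant at α = 0.1.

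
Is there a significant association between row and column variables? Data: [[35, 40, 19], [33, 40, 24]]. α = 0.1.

χ² = 0.593. df = 2, critical = 4.605. Fail to reject H₀. No evidence of dependence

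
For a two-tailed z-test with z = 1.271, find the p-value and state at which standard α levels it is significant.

p = 2·P(Z > |1.271|) = 2·(1 - Φ(1.271)) ≈ 0.2037. Not significant at any standard level.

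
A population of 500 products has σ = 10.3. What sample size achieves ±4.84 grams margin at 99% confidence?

Without FPC: n₀ = (2.576×10.3/4.84)² = 30.052. With FPC: n = n₀N/(n₀+N-1) = 28.4 → n = 29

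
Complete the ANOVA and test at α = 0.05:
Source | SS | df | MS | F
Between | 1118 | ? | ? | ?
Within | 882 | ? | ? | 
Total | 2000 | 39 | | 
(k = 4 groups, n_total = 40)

df_between = 3, df_within = 36. MS_between = 372.67, MS_within = 24.5. F = 15.211, F_crit ≈ 2.866. Reject H₀.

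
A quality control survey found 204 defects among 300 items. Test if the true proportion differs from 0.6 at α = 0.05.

p̂ = 0.68, p₀ = 0.6. z = (p̂ - p₀)/√(p₀(1-p₀)/n) = 2.828. Critical: ±1.96. Reject H₀.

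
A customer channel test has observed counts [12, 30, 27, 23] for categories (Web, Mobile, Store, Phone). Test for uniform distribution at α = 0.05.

Expected = 23 each. χ² = Σ(O-E)²/E = 8.087. df = 3, critical value = 7.815. Reject H₀.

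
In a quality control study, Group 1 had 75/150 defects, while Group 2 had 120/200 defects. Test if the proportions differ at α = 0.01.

p̂₁ = 0.5, p̂₂ = 0.6, pooled p̂ = 0.557. z = -1.864. Critical: ±2.576. Fail to reject H₀.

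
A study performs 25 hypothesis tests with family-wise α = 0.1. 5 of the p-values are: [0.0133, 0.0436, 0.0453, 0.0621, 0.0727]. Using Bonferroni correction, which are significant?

Bonferroni α = 0.1/25 = 0.004. None of the given p-values are significant.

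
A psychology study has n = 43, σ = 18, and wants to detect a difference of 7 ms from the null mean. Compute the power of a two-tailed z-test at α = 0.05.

SE = σ/√n = 18/√43 = 2.745. Non-centrality λ = d/SE = 7/2.745 = 2.55. Power ≈ Φ(λ - z_{α/2}) = Φ(2.55 - 1.96) = Φ(0.59) = 0.722.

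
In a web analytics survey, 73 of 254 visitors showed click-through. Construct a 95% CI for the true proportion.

p̂ = 0.287. CI = p̂ ± z*√(p̂(1-p̂)/n) = (0.232, 0.343)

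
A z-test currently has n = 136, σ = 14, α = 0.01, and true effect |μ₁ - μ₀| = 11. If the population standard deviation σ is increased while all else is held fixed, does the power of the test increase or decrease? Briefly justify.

Power decreases: a larger σ inflates the standard error σ/√n, pulling the sampling distribution under H₁ back toward the critical value.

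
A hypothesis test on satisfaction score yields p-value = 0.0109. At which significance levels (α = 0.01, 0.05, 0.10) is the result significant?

p = 0.0109. Significant at: α = 0.05, 0.1.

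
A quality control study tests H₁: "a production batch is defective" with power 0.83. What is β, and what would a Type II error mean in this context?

β = 1 - power = 1 - 0.83 = 0.17. A Type II error is failing to reject H₀ when H₀ is false (false negative) — here, failing to conclude that a production batch is defective when in fact it is true. Consequence: shipping a defective batch — faulty products reach customers.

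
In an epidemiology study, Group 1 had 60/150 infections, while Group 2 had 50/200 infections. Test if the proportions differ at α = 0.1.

p̂₁ = 0.4, p̂₂ = 0.25, pooled p̂ = 0.314. z = 2.991. Critical: ±1.645. Reject H₀.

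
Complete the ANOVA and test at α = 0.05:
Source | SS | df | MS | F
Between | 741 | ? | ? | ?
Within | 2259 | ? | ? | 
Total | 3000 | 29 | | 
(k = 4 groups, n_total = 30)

df_between = 3, df_within = 26. MS_between = 247.0, MS_within = 86.88. F = 2.843, F_crit ≈ 2.975. Fail to reject H₀.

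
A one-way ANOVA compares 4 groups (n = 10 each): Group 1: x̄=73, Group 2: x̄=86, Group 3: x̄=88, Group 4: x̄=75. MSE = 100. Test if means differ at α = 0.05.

Grand mean = 80.5. SS_between = 1730.0, MS_between = 576.67. F = 5.767, F_crit ≈ 2.866. Reject H₀.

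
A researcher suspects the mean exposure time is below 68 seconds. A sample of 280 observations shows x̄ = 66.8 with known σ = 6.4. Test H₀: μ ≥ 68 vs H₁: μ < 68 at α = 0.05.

z = -3.137. Critical value: -1.645. Reject H₀.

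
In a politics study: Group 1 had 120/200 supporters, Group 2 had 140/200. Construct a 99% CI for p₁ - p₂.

p̂₁ = 0.6, p̂₂ = 0.7. Difference = -0.1. CI = (-0.222, 0.022)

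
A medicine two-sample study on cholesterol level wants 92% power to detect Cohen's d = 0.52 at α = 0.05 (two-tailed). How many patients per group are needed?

z_{α/2} = 1.96, z_β = Φ⁻¹(0.92) = 1.405. For medium effect (d = 0.52): n per group = 2(z_{α/2} + z_β)²/d² = 2(1.96 + 1.405)²/0.52² = 83.8 → 84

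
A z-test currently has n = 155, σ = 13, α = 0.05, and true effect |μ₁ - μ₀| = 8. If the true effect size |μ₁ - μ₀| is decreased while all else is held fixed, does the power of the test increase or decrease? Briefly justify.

Power decreases: a smaller true effect decreases the non-centrality λ = |μ₁ - μ₀|/(σ/√n).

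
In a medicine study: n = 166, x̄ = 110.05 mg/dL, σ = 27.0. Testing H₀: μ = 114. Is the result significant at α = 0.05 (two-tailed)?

z = (110.05 - 114)/(27.0/√166) = -1.885. Since |z| ≤ 1.96, not significant at α = 0.05.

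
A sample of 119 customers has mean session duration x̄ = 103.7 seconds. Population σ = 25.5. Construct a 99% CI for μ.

CI = x̄ ± z*(σ/√n) = 103.7 ± 2.576(25.5/√119) = 103.7 ± 6.02 = (97.68, 109.72)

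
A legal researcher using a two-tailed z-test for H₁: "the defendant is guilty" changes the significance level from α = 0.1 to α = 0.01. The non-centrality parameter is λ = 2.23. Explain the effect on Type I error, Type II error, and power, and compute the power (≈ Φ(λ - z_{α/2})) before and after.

Decreasing α from 0.1 to 0.01:
• Type I error rate decreases (α is the Type I rate by definition).
• Critical value moves from z_{α/2} = 1.645 to 2.576, so power = Φ(λ - z_{α/2}) goes from Φ(2.23 - 1.645) = 0.721 to Φ(2.23 - 2.576) = 0.365.
• Type II error rate β = 1 - power therefore increases (0.279 → 0.635).
Appropriate when false positives are costly — here, convicting an innocent person.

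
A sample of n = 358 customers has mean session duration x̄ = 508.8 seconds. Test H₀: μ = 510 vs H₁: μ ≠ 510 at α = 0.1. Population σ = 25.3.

z = (x̄ - μ₀)/(σ/√n) = (508.8 - 510)/(25.3/√358) = -0.897. Critical value: ±1.645. Since |-0.897| ≤ 1.645, Fail to reject H₀.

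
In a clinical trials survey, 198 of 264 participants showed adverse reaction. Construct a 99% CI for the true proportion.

p̂ = 0.75. CI = p̂ ± z*√(p̂(1-p̂)/n) = (0.681, 0.819)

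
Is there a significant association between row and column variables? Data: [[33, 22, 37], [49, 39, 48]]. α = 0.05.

χ² = 0.823. df = 2, critical = 5.991. Fail to reject H₀. No evidence of dependence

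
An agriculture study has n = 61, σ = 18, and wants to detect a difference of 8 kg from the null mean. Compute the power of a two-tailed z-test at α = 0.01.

SE = σ/√n = 18/√61 = 2.305. Non-centrality λ = d/SE = 8/2.305 = 3.471. Power ≈ Φ(λ - z_{α/2}) = Φ(3.471 - 2.576) = Φ(0.895) = 0.815.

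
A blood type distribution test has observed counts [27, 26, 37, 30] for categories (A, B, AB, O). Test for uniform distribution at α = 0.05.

Expected = 30 each. χ² = Σ(O-E)²/E = 2.467. df = 3, critical value = 7.815. Fail to reject H₀.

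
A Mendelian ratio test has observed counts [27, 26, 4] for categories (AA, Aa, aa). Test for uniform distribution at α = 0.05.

Expected = 19 each. χ² = Σ(O-E)²/E = 17.789. df = 2, critical value = 5.991. Reject H₀.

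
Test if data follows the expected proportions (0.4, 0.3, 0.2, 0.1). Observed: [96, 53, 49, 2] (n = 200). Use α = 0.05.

Expected: [80.0, 60.0, 40.0, 20.0]. χ² = 22.242. df = 3, critical = 7.815. Reject H₀.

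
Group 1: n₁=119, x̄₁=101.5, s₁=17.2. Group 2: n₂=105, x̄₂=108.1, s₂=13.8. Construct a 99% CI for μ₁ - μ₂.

Difference = -6.6. SE = √(17.2²/119 + 13.8²/105) = 2.074. CI = (-11.94, -1.26)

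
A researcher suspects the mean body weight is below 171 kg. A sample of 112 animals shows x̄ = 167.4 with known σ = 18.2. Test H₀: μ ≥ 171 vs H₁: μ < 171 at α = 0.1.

z = -2.093. Critical value: -1.28. Reject H₀.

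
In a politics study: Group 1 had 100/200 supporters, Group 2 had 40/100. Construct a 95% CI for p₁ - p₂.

p̂₁ = 0.5, p̂₂ = 0.4. Difference = 0.1. CI = (-0.018, 0.218)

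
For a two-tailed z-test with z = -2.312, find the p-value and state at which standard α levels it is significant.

p = 2·P(Z > |-2.312|) = 2·(1 - Φ(2.312)) ≈ 0.0208. Significant at α = 0.1; Significant at α = 0.05.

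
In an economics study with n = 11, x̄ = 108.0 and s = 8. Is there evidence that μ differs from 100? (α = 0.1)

t = (x̄ - μ₀)/(s/√n) = (108.0 - 100)/(8/√11) = 3.317. df = 10, critical t = ±1.812. Reject H₀.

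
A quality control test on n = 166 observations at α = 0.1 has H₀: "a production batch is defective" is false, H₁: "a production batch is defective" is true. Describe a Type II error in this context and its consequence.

Type II error: failing to reject H₀ when it is false — concluding that a production batch is defective is not supported when in fact it is. Consequence: shipping a defective batch — faulty products reach customers.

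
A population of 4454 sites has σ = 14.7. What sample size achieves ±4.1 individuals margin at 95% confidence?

Without FPC: n₀ = (1.96×14.7/4.1)² = 49.383. With FPC: n = n₀N/(n₀+N-1) = 48.9 → n = 49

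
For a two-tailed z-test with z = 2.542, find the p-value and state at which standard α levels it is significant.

p = 2·P(Z > |2.542|) = 2·(1 - Φ(2.542)) ≈ 0.011. Significant at α = 0.1; Significant at α = 0.05.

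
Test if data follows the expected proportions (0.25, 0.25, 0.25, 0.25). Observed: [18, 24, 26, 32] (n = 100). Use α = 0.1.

Expected: [25.0, 25.0, 25.0, 25.0]. χ² = 4.0. df = 3, critical = 6.251. Fail to reject H₀.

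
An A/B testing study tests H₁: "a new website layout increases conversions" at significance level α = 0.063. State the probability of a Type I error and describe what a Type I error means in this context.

P(Type I error) = α = 0.063. A Type I error is rejecting H₀ when H₀ is actually true (false positive) — here, concluding that a new website layout increases conversions when in fact this is not the case. Consequence: rolling out a layout that doesn't actually help — wasted engineering effort.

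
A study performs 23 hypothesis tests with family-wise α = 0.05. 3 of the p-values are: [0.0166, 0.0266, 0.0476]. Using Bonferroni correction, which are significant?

Bonferroni α = 0.05/23 = 0.00217. None of the given p-values are significant.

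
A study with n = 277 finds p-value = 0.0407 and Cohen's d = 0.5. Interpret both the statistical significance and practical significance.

Statistically significant (p = 0.0407 < 0.05). Cohen's d = 0.5 indicates a medium effect size. Both statistical and practical significance should be considered.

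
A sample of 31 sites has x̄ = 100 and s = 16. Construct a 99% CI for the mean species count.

CI = x̄ ± t*(s/√n) = 100 ± 2.75(16/√31) = (92.1, 107.9)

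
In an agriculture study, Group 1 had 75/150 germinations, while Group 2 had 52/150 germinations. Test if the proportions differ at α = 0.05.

p̂₁ = 0.5, p̂₂ = 0.347, pooled p̂ = 0.423. z = 2.688. Critical: ±1.96. Reject H₀.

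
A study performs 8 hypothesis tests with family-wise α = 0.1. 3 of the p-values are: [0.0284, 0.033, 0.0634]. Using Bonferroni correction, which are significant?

Bonferroni α = 0.1/8 = 0.0125. None of the given p-values are significant.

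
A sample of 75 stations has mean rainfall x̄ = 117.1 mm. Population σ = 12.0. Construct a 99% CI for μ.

CI = x̄ ± z*(σ/√n) = 117.1 ± 2.576(12.0/√75) = 117.1 ± 3.57 = (113.53, 120.67)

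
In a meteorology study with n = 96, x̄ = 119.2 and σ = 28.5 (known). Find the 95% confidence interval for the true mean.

CI = x̄ ± z*(σ/√n) = 119.2 ± 1.96(28.5/√96) = 119.2 ± 5.7 = (113.5, 124.9)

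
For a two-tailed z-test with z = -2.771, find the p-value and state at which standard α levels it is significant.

p = 2·P(Z > |-2.771|) = 2·(1 - Φ(2.771)) ≈ 0.0056. Significant at α = 0.1; Significant at α = 0.05; Significant at α = 0.01.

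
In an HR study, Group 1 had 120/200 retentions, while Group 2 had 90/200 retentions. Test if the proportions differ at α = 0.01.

p̂₁ = 0.6, p̂₂ = 0.45, pooled p̂ = 0.525. z = 3.004. Critical: ±2.576. Reject H₀.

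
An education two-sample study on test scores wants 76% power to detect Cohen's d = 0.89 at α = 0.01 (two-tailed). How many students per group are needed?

z_{α/2} = 2.576, z_β = Φ⁻¹(0.76) = 0.706. For large effect (d = 0.89): n per group = 2(z_{α/2} + z_β)²/d² = 2(2.576 + 0.706)²/0.89² = 27.2 → 28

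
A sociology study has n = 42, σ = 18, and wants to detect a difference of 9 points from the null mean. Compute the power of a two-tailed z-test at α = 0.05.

SE = σ/√n = 18/√42 = 2.777. Non-centrality λ = d/SE = 9/2.777 = 3.24. Power ≈ Φ(λ - z_{α/2}) = Φ(3.24 - 1.96) = Φ(1.28) = 0.9.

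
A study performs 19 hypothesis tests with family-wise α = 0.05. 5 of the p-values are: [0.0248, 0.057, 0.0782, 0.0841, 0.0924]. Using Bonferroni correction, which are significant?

Bonferroni α = 0.05/19 = 0.00263. None of the given p-values are significant.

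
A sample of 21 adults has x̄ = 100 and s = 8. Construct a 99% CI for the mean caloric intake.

CI = x̄ ± t*(s/√n) = 100 ± 2.845(8/√21) = (95.03, 104.97)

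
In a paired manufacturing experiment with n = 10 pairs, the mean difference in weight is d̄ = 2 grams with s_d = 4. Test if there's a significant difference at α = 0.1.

t = d̄/(s_d/√n) = 2/(4/√10) = 1.581. df = 9, critical t = ±1.833. Fail to reject H₀.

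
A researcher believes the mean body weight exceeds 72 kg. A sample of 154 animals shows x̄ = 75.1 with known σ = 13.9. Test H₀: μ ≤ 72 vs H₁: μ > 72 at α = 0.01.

z = 2.768. Critical value: 2.33. Reject H₀.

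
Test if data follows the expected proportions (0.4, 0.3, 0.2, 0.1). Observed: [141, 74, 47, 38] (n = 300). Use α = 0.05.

Expected: [120.0, 90.0, 60.0, 30.0]. χ² = 11.469. df = 3, critical = 7.815. Reject H₀.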